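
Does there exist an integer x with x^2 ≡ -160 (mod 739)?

Pull out -1: (-160/739) = (-1/739)·(160/739). Since 739 ≡ 3 (mod 4), (-1/739) = -1. Now have -(160/739).
Factor out 2: 160 = 2^5·5. Since 739 ≡ 3 (mod 8), (2/739) = -1, and (2/739)^5 = -1. Now have (5/739).
5 ≡ 1 (mod 4), so quadratic reciprocity gives (5/739) = (739/5). Reduce: 739 ≡ 4 (mod 5). Now have (4/5).
Factor out 2: 4 = 2^2. Since 5 ≡ 5 (mod 8), (2/5) = -1, and (2/5)^2 = +1. Now have (1/5).
(1/5) = 1. Collecting the sign factors: 1.
(-160/739) = 1, and 739 is prime, so -160 is a quadratic residue mod 739.

yes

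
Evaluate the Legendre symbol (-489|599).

-1

(-489|599)
  = (110|599)    [-489 ≡ 110 mod 599]
  = (55|599)    [599 ≡ 7 mod 8 ⇒ (2|599) = +1]
  = -(599|55)    [QR: both ≡ 3 mod 4, sign flips]
  = -(49|55)    [599 ≡ 49 mod 55]
  = -(55|49)    [QR: 49 ≡ 1 mod 4, sign kept]
  = -(6|49)    [55 ≡ 6 mod 49]
  = -(3|49)    [49 ≡ 1 mod 8 ⇒ (2|49) = +1]
  = -(49|3)    [QR: 49 ≡ 1 mod 4, sign kept]
  = -(1|3)    [49 ≡ 1 mod 3]
  = -1    [(1|3) = 1]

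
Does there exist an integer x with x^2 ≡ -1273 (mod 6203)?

no

(-1273/6203)
  = (4930/6203)    [-1273 ≡ 4930 mod 6203]
  = -(2465/6203)    [6203 ≡ 3 mod 8 ⇒ (2/6203) = -1]
  = -(6203/2465)    [QR: 2465 ≡ 1 mod 4, sign kept]
  = -(1273/2465)    [6203 ≡ 1273 mod 2465]
  = -(2465/1273)    [QR: 1273 ≡ 1 mod 4, sign kept]
  = -(1192/1273)    [2465 ≡ 1192 mod 1273]
  = -(149/1273)    [1273 ≡ 1 mod 8 ⇒ (2/1273)^3 = +1]
  = -(1273/149)    [QR: 149 ≡ 1 mod 4, sign kept]
  = -(81/149)    [1273 ≡ 81 mod 149]
  = -(149/81)    [QR: 81 ≡ 1 mod 4, sign kept]
  = -(68/81)    [149 ≡ 68 mod 81]
  = -(17/81)    [81 ≡ 1 mod 8 ⇒ (2/81)^2 = +1]
  = -(81/17)    [QR: 17 ≡ 1 mod 4, sign kept]
  = -(13/17)    [81 ≡ 13 mod 17]
  = -(17/13)    [QR: 13 ≡ 1 mod 4, sign kept]
  = -(4/13)    [17 ≡ 4 mod 13]
  = -(1/13)    [13 ≡ 5 mod 8 ⇒ (2/13)^2 = +1]
  = -1    [(1/13) = 1]
(-1273/6203) = -1, and 6203 is prime, so -1273 is not a quadratic residue mod 6203.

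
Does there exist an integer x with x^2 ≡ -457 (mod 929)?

Reduce the numerator: -457 ≡ 472 (mod 929), so (-457|929) = (472|929).
Factor out 2: 472 = 2^3·59. Since 929 ≡ 1 (mod 8), (2|929) = +1, and (2|929)^3 = +1. Now have (59|929).
929 ≡ 1 (mod 4), so quadratic reciprocity gives (59|929) = (929|59). Reduce: 929 ≡ 44 (mod 59). Now have (44|59).
Factor out 2: 44 = 2^2·11. Since 59 ≡ 3 (mod 8), (2|59) = -1, and (2|59)^2 = +1. Now have (11|59).
Both 11 ≡ 3 and 59 ≡ 3 (mod 4), so reciprocity gives (11|59) = -(59|11). Reduce: 59 ≡ 4 (mod 11). Now have -(4|11).
Factor out 2: 4 = 2^2. Since 11 ≡ 3 (mod 8), (2|11) = -1, and (2|11)^2 = +1. Now have -(1|11).
(1|11) = 1. Collecting the sign factors: -1.
The Legendre symbol is -1, so x^2 ≡ -457 (mod 929) has no solution.

no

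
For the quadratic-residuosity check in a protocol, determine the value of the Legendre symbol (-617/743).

(-617/743)
  = (126/743)    [-617 ≡ 126 mod 743]
  = (63/743)    [743 ≡ 7 mod 8 ⇒ (2/743) = +1]
  = -(743/63)    [QR: both ≡ 3 mod 4, sign flips]
  = -(50/63)    [743 ≡ 50 mod 63]
  = -(25/63)    [63 ≡ 7 mod 8 ⇒ (2/63) = +1]
  = -(63/25)    [QR: 25 ≡ 1 mod 4, sign kept]
  = -(13/25)    [63 ≡ 13 mod 25]
  = -(25/13)    [QR: 13 ≡ 1 mod 4, sign kept]
  = -(12/13)    [25 ≡ 12 mod 13]
  = -(3/13)    [13 ≡ 5 mod 8 ⇒ (2/13)^2 = +1]
  = -(13/3)    [QR: 13 ≡ 1 mod 4, sign kept]
  = -(1/3)    [13 ≡ 1 mod 3]
  = -1    [(1/3) = 1]

-1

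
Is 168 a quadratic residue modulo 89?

(168|89)
  = (79|89)    [168 ≡ 79 mod 89]
  = (89|79)    [QR: 89 ≡ 1 mod 4, sign kept]
  = (10|79)    [89 ≡ 10 mod 79]
  = (5|79)    [79 ≡ 7 mod 8 ⇒ (2|79) = +1]
  = (79|5)    [QR: 5 ≡ 1 mod 4, sign kept]
  = (4|5)    [79 ≡ 4 mod 5]
  = (1|5)    [5 ≡ 5 mod 8 ⇒ (2|5)^2 = +1]
  = 1    [(1|5) = 1]
(168|89) = 1, and 89 is prime, so 168 is a quadratic residue mod 89.

yes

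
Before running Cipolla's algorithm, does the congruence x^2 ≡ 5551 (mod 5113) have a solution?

yes

Reduce the numerator: 5551 ≡ 438 (mod 5113), so (5551/5113) = (438/5113).
Factor out 2: 438 = 2·219. Since 5113 ≡ 1 (mod 8), (2/5113) = +1. Now have (219/5113).
5113 ≡ 1 (mod 4), so quadratic reciprocity gives (219/5113) = (5113/219). Reduce: 5113 ≡ 76 (mod 219). Now have (76/219).
Factor out 2: 76 = 2^2·19. Since 219 ≡ 3 (mod 8), (2/219) = -1, and (2/219)^2 = +1. Now have (19/219).
Both 19 ≡ 3 and 219 ≡ 3 (mod 4), so reciprocity gives (19/219) = -(219/19). Reduce: 219 ≡ 10 (mod 19). Now have -(10/19).
Factor out 2: 10 = 2·5. Since 19 ≡ 3 (mod 8), (2/19) = -1. Now have (5/19).
5 ≡ 1 (mod 4), so quadratic reciprocity gives (5/19) = (19/5). Reduce: 19 ≡ 4 (mod 5). Now have (4/5).
Factor out 2: 4 = 2^2. Since 5 ≡ 5 (mod 8), (2/5) = -1, and (2/5)^2 = +1. Now have (1/5).
(1/5) = 1. Collecting the sign factors: 1.
(5551/5113) = 1, and 5113 is prime, so 5551 is a quadratic residue mod 5113.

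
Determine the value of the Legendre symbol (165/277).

1

(165/277)
  = (277/165)    [QR: 165 ≡ 1 mod 4, sign kept]
  = (112/165)    [277 ≡ 112 mod 165]
  = (7/165)    [165 ≡ 5 mod 8 ⇒ (2/165)^4 = +1]
  = (165/7)    [QR: 165 ≡ 1 mod 4, sign kept]
  = (4/7)    [165 ≡ 4 mod 7]
  = (1/7)    [7 ≡ 7 mod 8 ⇒ (2/7)^2 = +1]
  = 1    [(1/7) = 1]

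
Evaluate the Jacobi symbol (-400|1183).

-1

(-400|1183)
  = -(400|1183)    [1183 ≡ 3 mod 4 ⇒ (-1|1183) = -1]
  = -(25|1183)    [1183 ≡ 7 mod 8 ⇒ (2|1183)^4 = +1]
  = -(1183|25)    [QR: 25 ≡ 1 mod 4, sign kept]
  = -(8|25)    [1183 ≡ 8 mod 25]
  = -(1|25)    [25 ≡ 1 mod 8 ⇒ (2|25)^3 = +1]
  = -1    [(1|25) = 1]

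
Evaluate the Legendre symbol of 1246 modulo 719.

-1

Reduce the numerator: 1246 ≡ 527 (mod 719), so (1246/719) = (527/719).
Both 527 ≡ 3 and 719 ≡ 3 (mod 4), so reciprocity gives (527/719) = -(719/527). Reduce: 719 ≡ 192 (mod 527). Now have -(192/527).
Factor out 2: 192 = 2^6·3. Since 527 ≡ 7 (mod 8), (2/527) = +1, and (2/527)^6 = +1. Now have -(3/527).
Both 3 ≡ 3 and 527 ≡ 3 (mod 4), so reciprocity gives (3/527) = -(527/3). Reduce: 527 ≡ 2 (mod 3). Now have (2/3).
Factor out 2: 2 = 2. Since 3 ≡ 3 (mod 8), (2/3) = -1. Now have -(1/3).
(1/3) = 1. Collecting the sign factors: -1.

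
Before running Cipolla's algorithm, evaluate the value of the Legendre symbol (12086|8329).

(12086|8329)
  = (3757|8329)    [12086 ≡ 3757 mod 8329]
  = (8329|3757)    [QR: 3757 ≡ 1 mod 4, sign kept]
  = (815|3757)    [8329 ≡ 815 mod 3757]
  = (3757|815)    [QR: 3757 ≡ 1 mod 4, sign kept]
  = (497|815)    [3757 ≡ 497 mod 815]
  = (815|497)    [QR: 497 ≡ 1 mod 4, sign kept]
  = (318|497)    [815 ≡ 318 mod 497]
  = (159|497)    [497 ≡ 1 mod 8 ⇒ (2|497) = +1]
  = (497|159)    [QR: 497 ≡ 1 mod 4, sign kept]
  = (20|159)    [497 ≡ 20 mod 159]
  = (5|159)    [159 ≡ 7 mod 8 ⇒ (2|159)^2 = +1]
  = (159|5)    [QR: 5 ≡ 1 mod 4, sign kept]
  = (4|5)    [159 ≡ 4 mod 5]
  = (1|5)    [5 ≡ 5 mod 8 ⇒ (2|5)^2 = +1]
  = 1    [(1|5) = 1]

1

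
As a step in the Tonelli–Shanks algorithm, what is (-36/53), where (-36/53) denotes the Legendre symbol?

(-36/53)
  = (36/53)    [53 ≡ 1 mod 4 ⇒ (-1/53) = +1]
  = (9/53)    [53 ≡ 5 mod 8 ⇒ (2/53)^2 = +1]
  = (53/9)    [QR: 9 ≡ 1 mod 4, sign kept]
  = (8/9)    [53 ≡ 8 mod 9]
  = (1/9)    [9 ≡ 1 mod 8 ⇒ (2/9)^3 = +1]
  = 1    [(1/9) = 1]

1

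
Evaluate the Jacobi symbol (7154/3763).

1

Reduce the numerator: 7154 ≡ 3391 (mod 3763), so (7154/3763) = (3391/3763).
Both 3391 ≡ 3 and 3763 ≡ 3 (mod 4), so reciprocity gives (3391/3763) = -(3763/3391). Reduce: 3763 ≡ 372 (mod 3391). Now have -(372/3391).
Factor out 2: 372 = 2^2·93. Since 3391 ≡ 7 (mod 8), (2/3391) = +1, and (2/3391)^2 = +1. Now have -(93/3391).
93 ≡ 1 (mod 4), so quadratic reciprocity gives (93/3391) = (3391/93). Reduce: 3391 ≡ 43 (mod 93). Now have -(43/93).
93 ≡ 1 (mod 4), so quadratic reciprocity gives (43/93) = (93/43). Reduce: 93 ≡ 7 (mod 43). Now have -(7/43).
Both 7 ≡ 3 and 43 ≡ 3 (mod 4), so reciprocity gives (7/43) = -(43/7). Reduce: 43 ≡ 1 (mod 7). Now have (1/7).
(1/7) = 1. Collecting the sign factors: 1.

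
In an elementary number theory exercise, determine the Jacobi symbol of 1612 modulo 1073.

-1

Reduce the numerator: 1612 ≡ 539 (mod 1073), so (1612/1073) = (539/1073).
1073 ≡ 1 (mod 4), so quadratic reciprocity gives (539/1073) = (1073/539). Reduce: 1073 ≡ 534 (mod 539). Now have (534/539).
Factor out 2: 534 = 2·267. Since 539 ≡ 3 (mod 8), (2/539) = -1. Now have -(267/539).
Both 267 ≡ 3 and 539 ≡ 3 (mod 4), so reciprocity gives (267/539) = -(539/267). Reduce: 539 ≡ 5 (mod 267). Now have (5/267).
5 ≡ 1 (mod 4), so quadratic reciprocity gives (5/267) = (267/5). Reduce: 267 ≡ 2 (mod 5). Now have (2/5).
Factor out 2: 2 = 2. Since 5 ≡ 5 (mod 8), (2/5) = -1. Now have -(1/5).
(1/5) = 1. Collecting the sign factors: -1.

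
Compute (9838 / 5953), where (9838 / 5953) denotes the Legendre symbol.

Reduce the numerator: 9838 ≡ 3885 (mod 5953), so (9838 / 5953) = (3885 / 5953).
3885 ≡ 1 (mod 4), so quadratic reciprocity gives (3885 / 5953) = (5953 / 3885). Reduce: 5953 ≡ 2068 (mod 3885). Now have (2068 / 3885).
Factor out 2: 2068 = 2^2·517. Since 3885 ≡ 5 (mod 8), (2 / 3885) = -1, and (2 / 3885)^2 = +1. Now have (517 / 3885).
517 ≡ 1 (mod 4), so quadratic reciprocity gives (517 / 3885) = (3885 / 517). Reduce: 3885 ≡ 266 (mod 517). Now have (266 / 517).
Factor out 2: 266 = 2·133. Since 517 ≡ 5 (mod 8), (2 / 517) = -1. Now have -(133 / 517).
133 ≡ 1 (mod 4), so quadratic reciprocity gives (133 / 517) = (517 / 133). Reduce: 517 ≡ 118 (mod 133). Now have -(118 / 133).
Factor out 2: 118 = 2·59. Since 133 ≡ 5 (mod 8), (2 / 133) = -1. Now have (59 / 133).
133 ≡ 1 (mod 4), so quadratic reciprocity gives (59 / 133) = (133 / 59). Reduce: 133 ≡ 15 (mod 59). Now have (15 / 59).
Both 15 ≡ 3 and 59 ≡ 3 (mod 4), so reciprocity gives (15 / 59) = -(59 / 15). Reduce: 59 ≡ 14 (mod 15). Now have -(14 / 15).
Factor out 2: 14 = 2·7. Since 15 ≡ 7 (mod 8), (2 / 15) = +1. Now have -(7 / 15).
Both 7 ≡ 3 and 15 ≡ 3 (mod 4), so reciprocity gives (7 / 15) = -(15 / 7). Reduce: 15 ≡ 1 (mod 7). Now have (1 / 7).
(1 / 7) = 1. Collecting the sign factors: 1.

1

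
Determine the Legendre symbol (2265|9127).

2265 ≡ 1 (mod 4), so quadratic reciprocity gives (2265|9127) = (9127|2265). Reduce: 9127 ≡ 67 (mod 2265). Now have (67|2265).
2265 ≡ 1 (mod 4), so quadratic reciprocity gives (67|2265) = (2265|67). Reduce: 2265 ≡ 54 (mod 67). Now have (54|67).
Factor out 2: 54 = 2·27. Since 67 ≡ 3 (mod 8), (2|67) = -1. Now have -(27|67).
Both 27 ≡ 3 and 67 ≡ 3 (mod 4), so reciprocity gives (27|67) = -(67|27). Reduce: 67 ≡ 13 (mod 27). Now have (13|27).
13 ≡ 1 (mod 4), so quadratic reciprocity gives (13|27) = (27|13). Reduce: 27 ≡ 1 (mod 13). Now have (1|13).
(1|13) = 1. Collecting the sign factors: 1.

1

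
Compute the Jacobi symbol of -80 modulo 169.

1

Reduce the numerator: -80 ≡ 89 (mod 169), so (-80|169) = (89|169).
89 ≡ 1 (mod 4), so quadratic reciprocity gives (89|169) = (169|89). Reduce: 169 ≡ 80 (mod 89). Now have (80|89).
Factor out 2: 80 = 2^4·5. Since 89 ≡ 1 (mod 8), (2|89) = +1, and (2|89)^4 = +1. Now have (5|89).
5 ≡ 1 (mod 4), so quadratic reciprocity gives (5|89) = (89|5). Reduce: 89 ≡ 4 (mod 5). Now have (4|5).
Factor out 2: 4 = 2^2. Since 5 ≡ 5 (mod 8), (2|5) = -1, and (2|5)^2 = +1. Now have (1|5).
(1|5) = 1. Collecting the sign factors: 1.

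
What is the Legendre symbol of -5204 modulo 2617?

Reduce the numerator: -5204 ≡ 30 (mod 2617), so (-5204|2617) = (30|2617).
Factor out 2: 30 = 2·15. Since 2617 ≡ 1 (mod 8), (2|2617) = +1. Now have (15|2617).
2617 ≡ 1 (mod 4), so quadratic reciprocity gives (15|2617) = (2617|15). Reduce: 2617 ≡ 7 (mod 15). Now have (7|15).
Both 7 ≡ 3 and 15 ≡ 3 (mod 4), so reciprocity gives (7|15) = -(15|7). Reduce: 15 ≡ 1 (mod 7). Now have -(1|7).
(1|7) = 1. Collecting the sign factors: -1.

-1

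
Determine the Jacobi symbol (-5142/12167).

(-5142/12167)
  = (7025/12167)    [-5142 ≡ 7025 mod 12167]
  = (12167/7025)    [QR: 7025 ≡ 1 mod 4, sign kept]
  = (5142/7025)    [12167 ≡ 5142 mod 7025]
  = (2571/7025)    [7025 ≡ 1 mod 8 ⇒ (2/7025) = +1]
  = (7025/2571)    [QR: 7025 ≡ 1 mod 4, sign kept]
  = (1883/2571)    [7025 ≡ 1883 mod 2571]
  = -(2571/1883)    [QR: both ≡ 3 mod 4, sign flips]
  = -(688/1883)    [2571 ≡ 688 mod 1883]
  = -(43/1883)    [1883 ≡ 3 mod 8 ⇒ (2/1883)^4 = +1]
  = (1883/43)    [QR: both ≡ 3 mod 4, sign flips]
  = (34/43)    [1883 ≡ 34 mod 43]
  = -(17/43)    [43 ≡ 3 mod 8 ⇒ (2/43) = -1]
  = -(43/17)    [QR: 17 ≡ 1 mod 4, sign kept]
  = -(9/17)    [43 ≡ 9 mod 17]
  = -(17/9)    [QR: 9 ≡ 1 mod 4, sign kept]
  = -(8/9)    [17 ≡ 8 mod 9]
  = -(1/9)    [9 ≡ 1 mod 8 ⇒ (2/9)^3 = +1]
  = -1    [(1/9) = 1]

-1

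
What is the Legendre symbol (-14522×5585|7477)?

-1

By multiplicativity, (-14522·5585|7477) = (-14522|7477)·(5585|7477).
First factor (-14522|7477):
Pull out -1: (-14522|7477) = (-1|7477)·(14522|7477). Since 7477 ≡ 1 (mod 4), (-1|7477) = +1. Now have (14522|7477).
Reduce the numerator: 14522 ≡ 7045 (mod 7477), so (14522|7477) = (7045|7477).
7045 ≡ 1 (mod 4), so quadratic reciprocity gives (7045|7477) = (7477|7045). Reduce: 7477 ≡ 432 (mod 7045). Now have (432|7045).
Factor out 2: 432 = 2^4·27. Since 7045 ≡ 5 (mod 8), (2|7045) = -1, and (2|7045)^4 = +1. Now have (27|7045).
7045 ≡ 1 (mod 4), so quadratic reciprocity gives (27|7045) = (7045|27). Reduce: 7045 ≡ 25 (mod 27). Now have (25|27).
25 ≡ 1 (mod 4), so quadratic reciprocity gives (25|27) = (27|25). Reduce: 27 ≡ 2 (mod 25). Now have (2|25).
Factor out 2: 2 = 2. Since 25 ≡ 1 (mod 8), (2|25) = +1. Now have (1|25).
(1|25) = 1. Collecting the sign factors: 1.
Second factor (5585|7477):
5585 ≡ 1 (mod 4), so quadratic reciprocity gives (5585|7477) = (7477|5585). Reduce: 7477 ≡ 1892 (mod 5585). Now have (1892|5585).
Factor out 2: 1892 = 2^2·473. Since 5585 ≡ 1 (mod 8), (2|5585) = +1, and (2|5585)^2 = +1. Now have (473|5585).
473 ≡ 1 (mod 4), so quadratic reciprocity gives (473|5585) = (5585|473). Reduce: 5585 ≡ 382 (mod 473). Now have (382|473).
Factor out 2: 382 = 2·191. Since 473 ≡ 1 (mod 8), (2|473) = +1. Now have (191|473).
473 ≡ 1 (mod 4), so quadratic reciprocity gives (191|473) = (473|191). Reduce: 473 ≡ 91 (mod 191). Now have (91|191).
Both 91 ≡ 3 and 191 ≡ 3 (mod 4), so reciprocity gives (91|191) = -(191|91). Reduce: 191 ≡ 9 (mod 91). Now have -(9|91).
9 ≡ 1 (mod 4), so quadratic reciprocity gives (9|91) = (91|9). Reduce: 91 ≡ 1 (mod 9). Now have -(1|9).
(1|9) = 1. Collecting the sign factors: -1.
Product: (1)·(-1) = -1.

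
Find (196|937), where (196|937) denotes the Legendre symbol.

(196|937)
  = (49|937)    [937 ≡ 1 mod 8 ⇒ (2|937)^2 = +1]
  = (937|49)    [QR: 49 ≡ 1 mod 4, sign kept]
  = (6|49)    [937 ≡ 6 mod 49]
  = (3|49)    [49 ≡ 1 mod 8 ⇒ (2|49) = +1]
  = (49|3)    [QR: 49 ≡ 1 mod 4, sign kept]
  = (1|3)    [49 ≡ 1 mod 3]
  = 1    [(1|3) = 1]

1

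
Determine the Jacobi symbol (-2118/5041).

1

(-2118/5041)
  = (2923/5041)    [-2118 ≡ 2923 mod 5041]
  = (5041/2923)    [QR: 5041 ≡ 1 mod 4, sign kept]
  = (2118/2923)    [5041 ≡ 2118 mod 2923]
  = -(1059/2923)    [2923 ≡ 3 mod 8 ⇒ (2/2923) = -1]
  = (2923/1059)    [QR: both ≡ 3 mod 4, sign flips]
  = (805/1059)    [2923 ≡ 805 mod 1059]
  = (1059/805)    [QR: 805 ≡ 1 mod 4, sign kept]
  = (254/805)    [1059 ≡ 254 mod 805]
  = -(127/805)    [805 ≡ 5 mod 8 ⇒ (2/805) = -1]
  = -(805/127)    [QR: 805 ≡ 1 mod 4, sign kept]
  = -(43/127)    [805 ≡ 43 mod 127]
  = (127/43)    [QR: both ≡ 3 mod 4, sign flips]
  = (41/43)    [127 ≡ 41 mod 43]
  = (43/41)    [QR: 41 ≡ 1 mod 4, sign kept]
  = (2/41)    [43 ≡ 2 mod 41]
  = (1/41)    [41 ≡ 1 mod 8 ⇒ (2/41) = +1]
  = 1    [(1/41) = 1]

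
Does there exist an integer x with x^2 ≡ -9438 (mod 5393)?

(-9438/5393)
  = (1348/5393)    [-9438 ≡ 1348 mod 5393]
  = (337/5393)    [5393 ≡ 1 mod 8 ⇒ (2/5393)^2 = +1]
  = (5393/337)    [QR: 337 ≡ 1 mod 4, sign kept]
  = (1/337)    [5393 ≡ 1 mod 337]
  = 1    [(1/337) = 1]
(-9438/5393) = 1, and 5393 is prime, so -9438 is a quadratic residue mod 5393.

yes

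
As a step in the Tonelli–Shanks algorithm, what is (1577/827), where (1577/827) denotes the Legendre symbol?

1

(1577/827)
  = (750/827)    [1577 ≡ 750 mod 827]
  = -(375/827)    [827 ≡ 3 mod 8 ⇒ (2/827) = -1]
  = (827/375)    [QR: both ≡ 3 mod 4, sign flips]
  = (77/375)    [827 ≡ 77 mod 375]
  = (375/77)    [QR: 77 ≡ 1 mod 4, sign kept]
  = (67/77)    [375 ≡ 67 mod 77]
  = (77/67)    [QR: 77 ≡ 1 mod 4, sign kept]
  = (10/67)    [77 ≡ 10 mod 67]
  = -(5/67)    [67 ≡ 3 mod 8 ⇒ (2/67) = -1]
  = -(67/5)    [QR: 5 ≡ 1 mod 4, sign kept]
  = -(2/5)    [67 ≡ 2 mod 5]
  = (1/5)    [5 ≡ 5 mod 8 ⇒ (2/5) = -1]
  = 1    [(1/5) = 1]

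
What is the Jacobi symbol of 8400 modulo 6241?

1

Reduce the numerator: 8400 ≡ 2159 (mod 6241), so (8400 / 6241) = (2159 / 6241).
6241 ≡ 1 (mod 4), so quadratic reciprocity gives (2159 / 6241) = (6241 / 2159). Reduce: 6241 ≡ 1923 (mod 2159). Now have (1923 / 2159).
Both 1923 ≡ 3 and 2159 ≡ 3 (mod 4), so reciprocity gives (1923 / 2159) = -(2159 / 1923). Reduce: 2159 ≡ 236 (mod 1923). Now have -(236 / 1923).
Factor out 2: 236 = 2^2·59. Since 1923 ≡ 3 (mod 8), (2 / 1923) = -1, and (2 / 1923)^2 = +1. Now have -(59 / 1923).
Both 59 ≡ 3 and 1923 ≡ 3 (mod 4), so reciprocity gives (59 / 1923) = -(1923 / 59). Reduce: 1923 ≡ 35 (mod 59). Now have (35 / 59).
Both 35 ≡ 3 and 59 ≡ 3 (mod 4), so reciprocity gives (35 / 59) = -(59 / 35). Reduce: 59 ≡ 24 (mod 35). Now have -(24 / 35).
Factor out 2: 24 = 2^3·3. Since 35 ≡ 3 (mod 8), (2 / 35) = -1, and (2 / 35)^3 = -1. Now have (3 / 35).
Both 3 ≡ 3 and 35 ≡ 3 (mod 4), so reciprocity gives (3 / 35) = -(35 / 3). Reduce: 35 ≡ 2 (mod 3). Now have -(2 / 3).
Factor out 2: 2 = 2. Since 3 ≡ 3 (mod 8), (2 / 3) = -1. Now have (1 / 3).
(1 / 3) = 1. Collecting the sign factors: 1.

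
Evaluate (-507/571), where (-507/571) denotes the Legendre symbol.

1

Reduce the numerator: -507 ≡ 64 (mod 571), so (-507/571) = (64/571).
Factor out 2: 64 = 2^6. Since 571 ≡ 3 (mod 8), (2/571) = -1, and (2/571)^6 = +1. Now have (1/571).
(1/571) = 1. Collecting the sign factors: 1.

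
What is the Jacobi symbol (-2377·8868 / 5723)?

-1

By multiplicativity, (-2377·8868 / 5723) = (-2377 / 5723)·(8868 / 5723).
First factor (-2377 / 5723):
(-2377 / 5723)
  = (3346 / 5723)    [-2377 ≡ 3346 mod 5723]
  = -(1673 / 5723)    [5723 ≡ 3 mod 8 ⇒ (2 / 5723) = -1]
  = -(5723 / 1673)    [QR: 1673 ≡ 1 mod 4, sign kept]
  = -(704 / 1673)    [5723 ≡ 704 mod 1673]
  = -(11 / 1673)    [1673 ≡ 1 mod 8 ⇒ (2 / 1673)^6 = +1]
  = -(1673 / 11)    [QR: 1673 ≡ 1 mod 4, sign kept]
  = -(1 / 11)    [1673 ≡ 1 mod 11]
  = -1    [(1 / 11) = 1]
Second factor (8868 / 5723):
(8868 / 5723)
  = (3145 / 5723)    [8868 ≡ 3145 mod 5723]
  = (5723 / 3145)    [QR: 3145 ≡ 1 mod 4, sign kept]
  = (2578 / 3145)    [5723 ≡ 2578 mod 3145]
  = (1289 / 3145)    [3145 ≡ 1 mod 8 ⇒ (2 / 3145) = +1]
  = (3145 / 1289)    [QR: 1289 ≡ 1 mod 4, sign kept]
  = (567 / 1289)    [3145 ≡ 567 mod 1289]
  = (1289 / 567)    [QR: 1289 ≡ 1 mod 4, sign kept]
  = (155 / 567)    [1289 ≡ 155 mod 567]
  = -(567 / 155)    [QR: both ≡ 3 mod 4, sign flips]
  = -(102 / 155)    [567 ≡ 102 mod 155]
  = (51 / 155)    [155 ≡ 3 mod 8 ⇒ (2 / 155) = -1]
  = -(155 / 51)    [QR: both ≡ 3 mod 4, sign flips]
  = -(2 / 51)    [155 ≡ 2 mod 51]
  = (1 / 51)    [51 ≡ 3 mod 8 ⇒ (2 / 51) = -1]
  = 1    [(1 / 51) = 1]
Product: (-1)·(1) = -1.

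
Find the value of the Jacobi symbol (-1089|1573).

0

(-1089|1573)
  = (1089|1573)    [1573 ≡ 1 mod 4 ⇒ (-1|1573) = +1]
  = (1573|1089)    [QR: 1089 ≡ 1 mod 4, sign kept]
  = (484|1089)    [1573 ≡ 484 mod 1089]
  = (121|1089)    [1089 ≡ 1 mod 8 ⇒ (2|1089)^2 = +1]
  = (1089|121)    [QR: 121 ≡ 1 mod 4, sign kept]
  = (0|121)    [1089 ≡ 0 mod 121]
  = 0    [numerator 0, gcd > 1]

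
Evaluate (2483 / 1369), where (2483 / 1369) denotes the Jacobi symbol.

1

Reduce the numerator: 2483 ≡ 1114 (mod 1369), so (2483 / 1369) = (1114 / 1369).
Factor out 2: 1114 = 2·557. Since 1369 ≡ 1 (mod 8), (2 / 1369) = +1. Now have (557 / 1369).
557 ≡ 1 (mod 4), so quadratic reciprocity gives (557 / 1369) = (1369 / 557). Reduce: 1369 ≡ 255 (mod 557). Now have (255 / 557).
557 ≡ 1 (mod 4), so quadratic reciprocity gives (255 / 557) = (557 / 255). Reduce: 557 ≡ 47 (mod 255). Now have (47 / 255).
Both 47 ≡ 3 and 255 ≡ 3 (mod 4), so reciprocity gives (47 / 255) = -(255 / 47). Reduce: 255 ≡ 20 (mod 47). Now have -(20 / 47).
Factor out 2: 20 = 2^2·5. Since 47 ≡ 7 (mod 8), (2 / 47) = +1, and (2 / 47)^2 = +1. Now have -(5 / 47).
5 ≡ 1 (mod 4), so quadratic reciprocity gives (5 / 47) = (47 / 5). Reduce: 47 ≡ 2 (mod 5). Now have -(2 / 5).
Factor out 2: 2 = 2. Since 5 ≡ 5 (mod 8), (2 / 5) = -1. Now have (1 / 5).
(1 / 5) = 1. Collecting the sign factors: 1.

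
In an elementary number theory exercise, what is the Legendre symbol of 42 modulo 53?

1

(42|53)
  = -(21|53)    [53 ≡ 5 mod 8 ⇒ (2|53) = -1]
  = -(53|21)    [QR: 21 ≡ 1 mod 4, sign kept]
  = -(11|21)    [53 ≡ 11 mod 21]
  = -(21|11)    [QR: 21 ≡ 1 mod 4, sign kept]
  = -(10|11)    [21 ≡ 10 mod 11]
  = (5|11)    [11 ≡ 3 mod 8 ⇒ (2|11) = -1]
  = (11|5)    [QR: 5 ≡ 1 mod 4, sign kept]
  = (1|5)    [11 ≡ 1 mod 5]
  = 1    [(1|5) = 1]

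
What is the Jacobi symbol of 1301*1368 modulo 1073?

-1

By multiplicativity, (1301·1368/1073) = (1301/1073)·(1368/1073).
First factor (1301/1073):
(1301/1073)
  = (228/1073)    [1301 ≡ 228 mod 1073]
  = (57/1073)    [1073 ≡ 1 mod 8 ⇒ (2/1073)^2 = +1]
  = (1073/57)    [QR: 57 ≡ 1 mod 4, sign kept]
  = (47/57)    [1073 ≡ 47 mod 57]
  = (57/47)    [QR: 57 ≡ 1 mod 4, sign kept]
  = (10/47)    [57 ≡ 10 mod 47]
  = (5/47)    [47 ≡ 7 mod 8 ⇒ (2/47) = +1]
  = (47/5)    [QR: 5 ≡ 1 mod 4, sign kept]
  = (2/5)    [47 ≡ 2 mod 5]
  = -(1/5)    [5 ≡ 5 mod 8 ⇒ (2/5) = -1]
  = -1    [(1/5) = 1]
Second factor (1368/1073):
(1368/1073)
  = (295/1073)    [1368 ≡ 295 mod 1073]
  = (1073/295)    [QR: 1073 ≡ 1 mod 4, sign kept]
  = (188/295)    [1073 ≡ 188 mod 295]
  = (47/295)    [295 ≡ 7 mod 8 ⇒ (2/295)^2 = +1]
  = -(295/47)    [QR: both ≡ 3 mod 4, sign flips]
  = -(13/47)    [295 ≡ 13 mod 47]
  = -(47/13)    [QR: 13 ≡ 1 mod 4, sign kept]
  = -(8/13)    [47 ≡ 8 mod 13]
  = (1/13)    [13 ≡ 5 mod 8 ⇒ (2/13)^3 = -1]
  = 1    [(1/13) = 1]
Product: (-1)·(1) = -1.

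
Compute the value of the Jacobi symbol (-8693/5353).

Reduce the numerator: -8693 ≡ 2013 (mod 5353), so (-8693/5353) = (2013/5353).
2013 ≡ 1 (mod 4), so quadratic reciprocity gives (2013/5353) = (5353/2013). Reduce: 5353 ≡ 1327 (mod 2013). Now have (1327/2013).
2013 ≡ 1 (mod 4), so quadratic reciprocity gives (1327/2013) = (2013/1327). Reduce: 2013 ≡ 686 (mod 1327). Now have (686/1327).
Factor out 2: 686 = 2·343. Since 1327 ≡ 7 (mod 8), (2/1327) = +1. Now have (343/1327).
Both 343 ≡ 3 and 1327 ≡ 3 (mod 4), so reciprocity gives (343/1327) = -(1327/343). Reduce: 1327 ≡ 298 (mod 343). Now have -(298/343).
Factor out 2: 298 = 2·149. Since 343 ≡ 7 (mod 8), (2/343) = +1. Now have -(149/343).
149 ≡ 1 (mod 4), so quadratic reciprocity gives (149/343) = (343/149). Reduce: 343 ≡ 45 (mod 149). Now have -(45/149).
45 ≡ 1 (mod 4), so quadratic reciprocity gives (45/149) = (149/45). Reduce: 149 ≡ 14 (mod 45). Now have -(14/45).
Factor out 2: 14 = 2·7. Since 45 ≡ 5 (mod 8), (2/45) = -1. Now have (7/45).
45 ≡ 1 (mod 4), so quadratic reciprocity gives (7/45) = (45/7). Reduce: 45 ≡ 3 (mod 7). Now have (3/7).
Both 3 ≡ 3 and 7 ≡ 3 (mod 4), so reciprocity gives (3/7) = -(7/3). Reduce: 7 ≡ 1 (mod 3). Now have -(1/3).
(1/3) = 1. Collecting the sign factors: -1.

-1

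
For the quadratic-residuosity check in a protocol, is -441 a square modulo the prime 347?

(-441|347)
  = (253|347)    [-441 ≡ 253 mod 347]
  = (347|253)    [QR: 253 ≡ 1 mod 4, sign kept]
  = (94|253)    [347 ≡ 94 mod 253]
  = -(47|253)    [253 ≡ 5 mod 8 ⇒ (2|253) = -1]
  = -(253|47)    [QR: 253 ≡ 1 mod 4, sign kept]
  = -(18|47)    [253 ≡ 18 mod 47]
  = -(9|47)    [47 ≡ 7 mod 8 ⇒ (2|47) = +1]
  = -(47|9)    [QR: 9 ≡ 1 mod 4, sign kept]
  = -(2|9)    [47 ≡ 2 mod 9]
  = -(1|9)    [9 ≡ 1 mod 8 ⇒ (2|9) = +1]
  = -1    [(1|9) = 1]
(-441|347) = -1, and 347 is prime, so -441 is not a quadratic residue mod 347.

no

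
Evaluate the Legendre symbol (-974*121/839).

By multiplicativity, (-974·121/839) = (-974/839)·(121/839).
First factor (-974/839):
(-974/839)
  = (704/839)    [-974 ≡ 704 mod 839]
  = (11/839)    [839 ≡ 7 mod 8 ⇒ (2/839)^6 = +1]
  = -(839/11)    [QR: both ≡ 3 mod 4, sign flips]
  = -(3/11)    [839 ≡ 3 mod 11]
  = (11/3)    [QR: both ≡ 3 mod 4, sign flips]
  = (2/3)    [11 ≡ 2 mod 3]
  = -(1/3)    [3 ≡ 3 mod 8 ⇒ (2/3) = -1]
  = -1    [(1/3) = 1]
Second factor (121/839):
(121/839)
  = (839/121)    [QR: 121 ≡ 1 mod 4, sign kept]
  = (113/121)    [839 ≡ 113 mod 121]
  = (121/113)    [QR: 113 ≡ 1 mod 4, sign kept]
  = (8/113)    [121 ≡ 8 mod 113]
  = (1/113)    [113 ≡ 1 mod 8 ⇒ (2/113)^3 = +1]
  = 1    [(1/113) = 1]
Product: (-1)·(1) = -1.

-1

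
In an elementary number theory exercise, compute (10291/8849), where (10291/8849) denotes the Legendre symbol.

-1

Reduce the numerator: 10291 ≡ 1442 (mod 8849), so (10291/8849) = (1442/8849).
Factor out 2: 1442 = 2·721. Since 8849 ≡ 1 (mod 8), (2/8849) = +1. Now have (721/8849).
721 ≡ 1 (mod 4), so quadratic reciprocity gives (721/8849) = (8849/721). Reduce: 8849 ≡ 197 (mod 721). Now have (197/721).
197 ≡ 1 (mod 4), so quadratic reciprocity gives (197/721) = (721/197). Reduce: 721 ≡ 130 (mod 197). Now have (130/197).
Factor out 2: 130 = 2·65. Since 197 ≡ 5 (mod 8), (2/197) = -1. Now have -(65/197).
65 ≡ 1 (mod 4), so quadratic reciprocity gives (65/197) = (197/65). Reduce: 197 ≡ 2 (mod 65). Now have -(2/65).
Factor out 2: 2 = 2. Since 65 ≡ 1 (mod 8), (2/65) = +1. Now have -(1/65).
(1/65) = 1. Collecting the sign factors: -1.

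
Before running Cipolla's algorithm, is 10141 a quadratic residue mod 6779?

(10141/6779)
  = (3362/6779)    [10141 ≡ 3362 mod 6779]
  = -(1681/6779)    [6779 ≡ 3 mod 8 ⇒ (2/6779) = -1]
  = -(6779/1681)    [QR: 1681 ≡ 1 mod 4, sign kept]
  = -(55/1681)    [6779 ≡ 55 mod 1681]
  = -(1681/55)    [QR: 1681 ≡ 1 mod 4, sign kept]
  = -(31/55)    [1681 ≡ 31 mod 55]
  = (55/31)    [QR: both ≡ 3 mod 4, sign flips]
  = (24/31)    [55 ≡ 24 mod 31]
  = (3/31)    [31 ≡ 7 mod 8 ⇒ (2/31)^3 = +1]
  = -(31/3)    [QR: both ≡ 3 mod 4, sign flips]
  = -(1/3)    [31 ≡ 1 mod 3]
  = -1    [(1/3) = 1]
The Legendre symbol is -1, so x^2 ≡ 10141 (mod 6779) has no solution.

no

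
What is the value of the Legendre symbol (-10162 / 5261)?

-1

Reduce the numerator: -10162 ≡ 360 (mod 5261), so (-10162 / 5261) = (360 / 5261).
Factor out 2: 360 = 2^3·45. Since 5261 ≡ 5 (mod 8), (2 / 5261) = -1, and (2 / 5261)^3 = -1. Now have -(45 / 5261).
45 ≡ 1 (mod 4), so quadratic reciprocity gives (45 / 5261) = (5261 / 45). Reduce: 5261 ≡ 41 (mod 45). Now have -(41 / 45).
41 ≡ 1 (mod 4), so quadratic reciprocity gives (41 / 45) = (45 / 41). Reduce: 45 ≡ 4 (mod 41). Now have -(4 / 41).
Factor out 2: 4 = 2^2. Since 41 ≡ 1 (mod 8), (2 / 41) = +1, and (2 / 41)^2 = +1. Now have -(1 / 41).
(1 / 41) = 1. Collecting the sign factors: -1.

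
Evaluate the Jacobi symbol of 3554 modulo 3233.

-1

(3554|3233)
  = (321|3233)    [3554 ≡ 321 mod 3233]
  = (3233|321)    [QR: 321 ≡ 1 mod 4, sign kept]
  = (23|321)    [3233 ≡ 23 mod 321]
  = (321|23)    [QR: 321 ≡ 1 mod 4, sign kept]
  = (22|23)    [321 ≡ 22 mod 23]
  = (11|23)    [23 ≡ 7 mod 8 ⇒ (2|23) = +1]
  = -(23|11)    [QR: both ≡ 3 mod 4, sign flips]
  = -(1|11)    [23 ≡ 1 mod 11]
  = -1    [(1|11) = 1]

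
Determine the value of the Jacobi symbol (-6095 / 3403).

Reduce the numerator: -6095 ≡ 711 (mod 3403), so (-6095 / 3403) = (711 / 3403).
Both 711 ≡ 3 and 3403 ≡ 3 (mod 4), so reciprocity gives (711 / 3403) = -(3403 / 711). Reduce: 3403 ≡ 559 (mod 711). Now have -(559 / 711).
Both 559 ≡ 3 and 711 ≡ 3 (mod 4), so reciprocity gives (559 / 711) = -(711 / 559). Reduce: 711 ≡ 152 (mod 559). Now have (152 / 559).
Factor out 2: 152 = 2^3·19. Since 559 ≡ 7 (mod 8), (2 / 559) = +1, and (2 / 559)^3 = +1. Now have (19 / 559).
Both 19 ≡ 3 and 559 ≡ 3 (mod 4), so reciprocity gives (19 / 559) = -(559 / 19). Reduce: 559 ≡ 8 (mod 19). Now have -(8 / 19).
Factor out 2: 8 = 2^3. Since 19 ≡ 3 (mod 8), (2 / 19) = -1, and (2 / 19)^3 = -1. Now have (1 / 19).
(1 / 19) = 1. Collecting the sign factors: 1.

1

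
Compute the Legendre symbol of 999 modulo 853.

(999 / 853)
  = (146 / 853)    [999 ≡ 146 mod 853]
  = -(73 / 853)    [853 ≡ 5 mod 8 ⇒ (2 / 853) = -1]
  = -(853 / 73)    [QR: 73 ≡ 1 mod 4, sign kept]
  = -(50 / 73)    [853 ≡ 50 mod 73]
  = -(25 / 73)    [73 ≡ 1 mod 8 ⇒ (2 / 73) = +1]
  = -(73 / 25)    [QR: 25 ≡ 1 mod 4, sign kept]
  = -(23 / 25)    [73 ≡ 23 mod 25]
  = -(25 / 23)    [QR: 25 ≡ 1 mod 4, sign kept]
  = -(2 / 23)    [25 ≡ 2 mod 23]
  = -(1 / 23)    [23 ≡ 7 mod 8 ⇒ (2 / 23) = +1]
  = -1    [(1 / 23) = 1]

-1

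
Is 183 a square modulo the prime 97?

Reduce the numerator: 183 ≡ 86 (mod 97), so (183|97) = (86|97).
Factor out 2: 86 = 2·43. Since 97 ≡ 1 (mod 8), (2|97) = +1. Now have (43|97).
97 ≡ 1 (mod 4), so quadratic reciprocity gives (43|97) = (97|43). Reduce: 97 ≡ 11 (mod 43). Now have (11|43).
Both 11 ≡ 3 and 43 ≡ 3 (mod 4), so reciprocity gives (11|43) = -(43|11). Reduce: 43 ≡ 10 (mod 11). Now have -(10|11).
Factor out 2: 10 = 2·5. Since 11 ≡ 3 (mod 8), (2|11) = -1. Now have (5|11).
5 ≡ 1 (mod 4), so quadratic reciprocity gives (5|11) = (11|5). Reduce: 11 ≡ 1 (mod 5). Now have (1|5).
(1|5) = 1. Collecting the sign factors: 1.
(183|97) = 1, and 97 is prime, so 183 is a quadratic residue mod 97.

yes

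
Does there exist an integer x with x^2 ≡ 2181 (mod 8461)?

2181 ≡ 1 (mod 4), so quadratic reciprocity gives (2181/8461) = (8461/2181). Reduce: 8461 ≡ 1918 (mod 2181). Now have (1918/2181).
Factor out 2: 1918 = 2·959. Since 2181 ≡ 5 (mod 8), (2/2181) = -1. Now have -(959/2181).
2181 ≡ 1 (mod 4), so quadratic reciprocity gives (959/2181) = (2181/959). Reduce: 2181 ≡ 263 (mod 959). Now have -(263/959).
Both 263 ≡ 3 and 959 ≡ 3 (mod 4), so reciprocity gives (263/959) = -(959/263). Reduce: 959 ≡ 170 (mod 263). Now have (170/263).
Factor out 2: 170 = 2·85. Since 263 ≡ 7 (mod 8), (2/263) = +1. Now have (85/263).
85 ≡ 1 (mod 4), so quadratic reciprocity gives (85/263) = (263/85). Reduce: 263 ≡ 8 (mod 85). Now have (8/85).
Factor out 2: 8 = 2^3. Since 85 ≡ 5 (mod 8), (2/85) = -1, and (2/85)^3 = -1. Now have -(1/85).
(1/85) = 1. Collecting the sign factors: -1.
The Legendre symbol is -1, so x^2 ≡ 2181 (mod 8461) has no solution.

no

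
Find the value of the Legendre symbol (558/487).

(558/487)
  = (71/487)    [558 ≡ 71 mod 487]
  = -(487/71)    [QR: both ≡ 3 mod 4, sign flips]
  = -(61/71)    [487 ≡ 61 mod 71]
  = -(71/61)    [QR: 61 ≡ 1 mod 4, sign kept]
  = -(10/61)    [71 ≡ 10 mod 61]
  = (5/61)    [61 ≡ 5 mod 8 ⇒ (2/61) = -1]
  = (61/5)    [QR: 5 ≡ 1 mod 4, sign kept]
  = (1/5)    [61 ≡ 1 mod 5]
  = 1    [(1/5) = 1]

1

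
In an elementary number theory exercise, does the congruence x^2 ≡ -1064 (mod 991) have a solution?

(-1064/991)
  = -(1064/991)    [991 ≡ 3 mod 4 ⇒ (-1/991) = -1]
  = -(73/991)    [1064 ≡ 73 mod 991]
  = -(991/73)    [QR: 73 ≡ 1 mod 4, sign kept]
  = -(42/73)    [991 ≡ 42 mod 73]
  = -(21/73)    [73 ≡ 1 mod 8 ⇒ (2/73) = +1]
  = -(73/21)    [QR: 21 ≡ 1 mod 4, sign kept]
  = -(10/21)    [73 ≡ 10 mod 21]
  = (5/21)    [21 ≡ 5 mod 8 ⇒ (2/21) = -1]
  = (21/5)    [QR: 5 ≡ 1 mod 4, sign kept]
  = (1/5)    [21 ≡ 1 mod 5]
  = 1    [(1/5) = 1]
(-1064/991) = 1, and 991 is prime, so -1064 is a quadratic residue mod 991.

yes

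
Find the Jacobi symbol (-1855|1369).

1

Pull out -1: (-1855|1369) = (-1|1369)·(1855|1369). Since 1369 ≡ 1 (mod 4), (-1|1369) = +1. Now have (1855|1369).
Reduce the numerator: 1855 ≡ 486 (mod 1369), so (1855|1369) = (486|1369).
Factor out 2: 486 = 2·243. Since 1369 ≡ 1 (mod 8), (2|1369) = +1. Now have (243|1369).
1369 ≡ 1 (mod 4), so quadratic reciprocity gives (243|1369) = (1369|243). Reduce: 1369 ≡ 154 (mod 243). Now have (154|243).
Factor out 2: 154 = 2·77. Since 243 ≡ 3 (mod 8), (2|243) = -1. Now have -(77|243).
77 ≡ 1 (mod 4), so quadratic reciprocity gives (77|243) = (243|77). Reduce: 243 ≡ 12 (mod 77). Now have -(12|77).
Factor out 2: 12 = 2^2·3. Since 77 ≡ 5 (mod 8), (2|77) = -1, and (2|77)^2 = +1. Now have -(3|77).
77 ≡ 1 (mod 4), so quadratic reciprocity gives (3|77) = (77|3). Reduce: 77 ≡ 2 (mod 3). Now have -(2|3).
Factor out 2: 2 = 2. Since 3 ≡ 3 (mod 8), (2|3) = -1. Now have (1|3).
(1|3) = 1. Collecting the sign factors: 1.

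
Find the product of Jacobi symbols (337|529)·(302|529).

By multiplicativity, (337·302|529) = (337|529)·(302|529).
First factor (337|529):
337 ≡ 1 (mod 4), so quadratic reciprocity gives (337|529) = (529|337). Reduce: 529 ≡ 192 (mod 337). Now have (192|337).
Factor out 2: 192 = 2^6·3. Since 337 ≡ 1 (mod 8), (2|337) = +1, and (2|337)^6 = +1. Now have (3|337).
337 ≡ 1 (mod 4), so quadratic reciprocity gives (3|337) = (337|3). Reduce: 337 ≡ 1 (mod 3). Now have (1|3).
(1|3) = 1. Collecting the sign factors: 1.
Second factor (302|529):
Factor out 2: 302 = 2·151. Since 529 ≡ 1 (mod 8), (2|529) = +1. Now have (151|529).
529 ≡ 1 (mod 4), so quadratic reciprocity gives (151|529) = (529|151). Reduce: 529 ≡ 76 (mod 151). Now have (76|151).
Factor out 2: 76 = 2^2·19. Since 151 ≡ 7 (mod 8), (2|151) = +1, and (2|151)^2 = +1. Now have (19|151).
Both 19 ≡ 3 and 151 ≡ 3 (mod 4), so reciprocity gives (19|151) = -(151|19). Reduce: 151 ≡ 18 (mod 19). Now have -(18|19).
Factor out 2: 18 = 2·9. Since 19 ≡ 3 (mod 8), (2|19) = -1. Now have (9|19).
9 ≡ 1 (mod 4), so quadratic reciprocity gives (9|19) = (19|9). Reduce: 19 ≡ 1 (mod 9). Now have (1|9).
(1|9) = 1. Collecting the sign factors: 1.
Product: (1)·(1) = 1.

1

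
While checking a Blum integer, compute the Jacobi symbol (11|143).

Both 11 ≡ 3 and 143 ≡ 3 (mod 4), so reciprocity gives (11|143) = -(143|11). Reduce: 143 ≡ 0 (mod 11). Now have -(0|11).
The numerator is now 0 with denominator 11 > 1: the symbol is 0.

0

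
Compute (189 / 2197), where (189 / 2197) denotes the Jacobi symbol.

(189 / 2197)
  = (2197 / 189)    [QR: 189 ≡ 1 mod 4, sign kept]
  = (118 / 189)    [2197 ≡ 118 mod 189]
  = -(59 / 189)    [189 ≡ 5 mod 8 ⇒ (2 / 189) = -1]
  = -(189 / 59)    [QR: 189 ≡ 1 mod 4, sign kept]
  = -(12 / 59)    [189 ≡ 12 mod 59]
  = -(3 / 59)    [59 ≡ 3 mod 8 ⇒ (2 / 59)^2 = +1]
  = (59 / 3)    [QR: both ≡ 3 mod 4, sign flips]
  = (2 / 3)    [59 ≡ 2 mod 3]
  = -(1 / 3)    [3 ≡ 3 mod 8 ⇒ (2 / 3) = -1]
  = -1    [(1 / 3) = 1]

-1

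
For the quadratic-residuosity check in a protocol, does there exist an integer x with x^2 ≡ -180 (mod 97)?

no

Pull out -1: (-180/97) = (-1/97)·(180/97). Since 97 ≡ 1 (mod 4), (-1/97) = +1. Now have (180/97).
Reduce the numerator: 180 ≡ 83 (mod 97), so (180/97) = (83/97).
97 ≡ 1 (mod 4), so quadratic reciprocity gives (83/97) = (97/83). Reduce: 97 ≡ 14 (mod 83). Now have (14/83).
Factor out 2: 14 = 2·7. Since 83 ≡ 3 (mod 8), (2/83) = -1. Now have -(7/83).
Both 7 ≡ 3 and 83 ≡ 3 (mod 4), so reciprocity gives (7/83) = -(83/7). Reduce: 83 ≡ 6 (mod 7). Now have (6/7).
Factor out 2: 6 = 2·3. Since 7 ≡ 7 (mod 8), (2/7) = +1. Now have (3/7).
Both 3 ≡ 3 and 7 ≡ 3 (mod 4), so reciprocity gives (3/7) = -(7/3). Reduce: 7 ≡ 1 (mod 3). Now have -(1/3).
(1/3) = 1. Collecting the sign factors: -1.
(-180/97) = -1, and 97 is prime, so -180 is not a quadratic residue mod 97.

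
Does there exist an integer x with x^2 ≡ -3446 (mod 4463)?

(-3446/4463)
  = (1017/4463)    [-3446 ≡ 1017 mod 4463]
  = (4463/1017)    [QR: 1017 ≡ 1 mod 4, sign kept]
  = (395/1017)    [4463 ≡ 395 mod 1017]
  = (1017/395)    [QR: 1017 ≡ 1 mod 4, sign kept]
  = (227/395)    [1017 ≡ 227 mod 395]
  = -(395/227)    [QR: both ≡ 3 mod 4, sign flips]
  = -(168/227)    [395 ≡ 168 mod 227]
  = (21/227)    [227 ≡ 3 mod 8 ⇒ (2/227)^3 = -1]
  = (227/21)    [QR: 21 ≡ 1 mod 4, sign kept]
  = (17/21)    [227 ≡ 17 mod 21]
  = (21/17)    [QR: 17 ≡ 1 mod 4, sign kept]
  = (4/17)    [21 ≡ 4 mod 17]
  = (1/17)    [17 ≡ 1 mod 8 ⇒ (2/17)^2 = +1]
  = 1    [(1/17) = 1]
(-3446/4463) = 1, and 4463 is prime, so -3446 is a quadratic residue mod 4463.

yes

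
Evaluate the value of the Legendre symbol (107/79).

-1

(107/79)
  = (28/79)    [107 ≡ 28 mod 79]
  = (7/79)    [79 ≡ 7 mod 8 ⇒ (2/79)^2 = +1]
  = -(79/7)    [QR: both ≡ 3 mod 4, sign flips]
  = -(2/7)    [79 ≡ 2 mod 7]
  = -(1/7)    [7 ≡ 7 mod 8 ⇒ (2/7) = +1]
  = -1    [(1/7) = 1]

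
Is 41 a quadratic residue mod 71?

no

(41|71)
  = (71|41)    [QR: 41 ≡ 1 mod 4, sign kept]
  = (30|41)    [71 ≡ 30 mod 41]
  = (15|41)    [41 ≡ 1 mod 8 ⇒ (2|41) = +1]
  = (41|15)    [QR: 41 ≡ 1 mod 4, sign kept]
  = (11|15)    [41 ≡ 11 mod 15]
  = -(15|11)    [QR: both ≡ 3 mod 4, sign flips]
  = -(4|11)    [15 ≡ 4 mod 11]
  = -(1|11)    [11 ≡ 3 mod 8 ⇒ (2|11)^2 = +1]
  = -1    [(1|11) = 1]
The Legendre symbol is -1, so x^2 ≡ 41 (mod 71) has no solution.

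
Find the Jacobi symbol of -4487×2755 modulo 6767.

By multiplicativity, (-4487·2755 / 6767) = (-4487 / 6767)·(2755 / 6767).
First factor (-4487 / 6767):
(-4487 / 6767)
  = -(4487 / 6767)    [6767 ≡ 3 mod 4 ⇒ (-1 / 6767) = -1]
  = (6767 / 4487)    [QR: both ≡ 3 mod 4, sign flips]
  = (2280 / 4487)    [6767 ≡ 2280 mod 4487]
  = (285 / 4487)    [4487 ≡ 7 mod 8 ⇒ (2 / 4487)^3 = +1]
  = (4487 / 285)    [QR: 285 ≡ 1 mod 4, sign kept]
  = (212 / 285)    [4487 ≡ 212 mod 285]
  = (53 / 285)    [285 ≡ 5 mod 8 ⇒ (2 / 285)^2 = +1]
  = (285 / 53)    [QR: 53 ≡ 1 mod 4, sign kept]
  = (20 / 53)    [285 ≡ 20 mod 53]
  = (5 / 53)    [53 ≡ 5 mod 8 ⇒ (2 / 53)^2 = +1]
  = (53 / 5)    [QR: 5 ≡ 1 mod 4, sign kept]
  = (3 / 5)    [53 ≡ 3 mod 5]
  = (5 / 3)    [QR: 5 ≡ 1 mod 4, sign kept]
  = (2 / 3)    [5 ≡ 2 mod 3]
  = -(1 / 3)    [3 ≡ 3 mod 8 ⇒ (2 / 3) = -1]
  = -1    [(1 / 3) = 1]
Second factor (2755 / 6767):
(2755 / 6767)
  = -(6767 / 2755)    [QR: both ≡ 3 mod 4, sign flips]
  = -(1257 / 2755)    [6767 ≡ 1257 mod 2755]
  = -(2755 / 1257)    [QR: 1257 ≡ 1 mod 4, sign kept]
  = -(241 / 1257)    [2755 ≡ 241 mod 1257]
  = -(1257 / 241)    [QR: 241 ≡ 1 mod 4, sign kept]
  = -(52 / 241)    [1257 ≡ 52 mod 241]
  = -(13 / 241)    [241 ≡ 1 mod 8 ⇒ (2 / 241)^2 = +1]
  = -(241 / 13)    [QR: 13 ≡ 1 mod 4, sign kept]
  = -(7 / 13)    [241 ≡ 7 mod 13]
  = -(13 / 7)    [QR: 13 ≡ 1 mod 4, sign kept]
  = -(6 / 7)    [13 ≡ 6 mod 7]
  = -(3 / 7)    [7 ≡ 7 mod 8 ⇒ (2 / 7) = +1]
  = (7 / 3)    [QR: both ≡ 3 mod 4, sign flips]
  = (1 / 3)    [7 ≡ 1 mod 3]
  = 1    [(1 / 3) = 1]
Product: (-1)·(1) = -1.

-1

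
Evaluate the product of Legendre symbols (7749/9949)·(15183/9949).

By multiplicativity, (7749·15183/9949) = (7749/9949)·(15183/9949).
First factor (7749/9949):
(7749/9949)
  = (9949/7749)    [QR: 7749 ≡ 1 mod 4, sign kept]
  = (2200/7749)    [9949 ≡ 2200 mod 7749]
  = -(275/7749)    [7749 ≡ 5 mod 8 ⇒ (2/7749)^3 = -1]
  = -(7749/275)    [QR: 7749 ≡ 1 mod 4, sign kept]
  = -(49/275)    [7749 ≡ 49 mod 275]
  = -(275/49)    [QR: 49 ≡ 1 mod 4, sign kept]
  = -(30/49)    [275 ≡ 30 mod 49]
  = -(15/49)    [49 ≡ 1 mod 8 ⇒ (2/49) = +1]
  = -(49/15)    [QR: 49 ≡ 1 mod 4, sign kept]
  = -(4/15)    [49 ≡ 4 mod 15]
  = -(1/15)    [15 ≡ 7 mod 8 ⇒ (2/15)^2 = +1]
  = -1    [(1/15) = 1]
Second factor (15183/9949):
(15183/9949)
  = (5234/9949)    [15183 ≡ 5234 mod 9949]
  = -(2617/9949)    [9949 ≡ 5 mod 8 ⇒ (2/9949) = -1]
  = -(9949/2617)    [QR: 2617 ≡ 1 mod 4, sign kept]
  = -(2098/2617)    [9949 ≡ 2098 mod 2617]
  = -(1049/2617)    [2617 ≡ 1 mod 8 ⇒ (2/2617) = +1]
  = -(2617/1049)    [QR: 1049 ≡ 1 mod 4, sign kept]
  = -(519/1049)    [2617 ≡ 519 mod 1049]
  = -(1049/519)    [QR: 1049 ≡ 1 mod 4, sign kept]
  = -(11/519)    [1049 ≡ 11 mod 519]
  = (519/11)    [QR: both ≡ 3 mod 4, sign flips]
  = (2/11)    [519 ≡ 2 mod 11]
  = -(1/11)    [11 ≡ 3 mod 8 ⇒ (2/11) = -1]
  = -1    [(1/11) = 1]
Product: (-1)·(-1) = 1.

1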